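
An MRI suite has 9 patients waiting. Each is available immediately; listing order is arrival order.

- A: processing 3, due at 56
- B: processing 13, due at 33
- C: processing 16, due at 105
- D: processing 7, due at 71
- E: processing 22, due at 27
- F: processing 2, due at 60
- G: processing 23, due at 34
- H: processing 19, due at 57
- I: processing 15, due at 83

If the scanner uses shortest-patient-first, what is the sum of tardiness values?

174

SPT (increasing processing time): F A D B I C H E G.
F: 0→2, due 60, tardiness 0
A: 2→5, due 56, tardiness 0
D: 5→12, due 71, tardiness 0
B: 12→25, due 33, tardiness 0
I: 25→40, due 83, tardiness 0
C: 40→56, due 105, tardiness 0
H: 56→75, due 57, tardiness 18
E: 75→97, due 27, tardiness 70
G: 97→120, due 34, tardiness 86
Sum = 0+0+0+0+0+0+18+70+86 = 174.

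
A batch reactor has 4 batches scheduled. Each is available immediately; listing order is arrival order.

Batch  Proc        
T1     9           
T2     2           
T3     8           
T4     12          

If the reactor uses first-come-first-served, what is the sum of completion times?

70

FIFO (arrival order): T1 T2 T3 T4.
T1: 0→9
T2: 9→11
T3: 11→19
T4: 19→31
Sum = 9+11+19+31 = 70.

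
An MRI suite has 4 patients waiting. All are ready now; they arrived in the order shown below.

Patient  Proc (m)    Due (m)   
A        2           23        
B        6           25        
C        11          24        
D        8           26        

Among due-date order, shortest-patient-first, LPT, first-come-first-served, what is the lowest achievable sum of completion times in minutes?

53

EDD (increasing due date): A C B D.
A: 0→2
C: 2→13
B: 13→19
D: 19→27
Sum = 2+13+19+27 = 61.
SPT (increasing processing time): A B D C.
A: 0→2
B: 2→8
D: 8→16
C: 16→27
Sum = 2+8+16+27 = 53.
LPT (decreasing processing time): C D B A.
C: 0→11
D: 11→19
B: 19→25
A: 25→27
Sum = 11+19+25+27 = 82.
FIFO (arrival order): A B C D.
A: 0→2
B: 2→8
C: 8→19
D: 19→27
Sum = 2+8+19+27 = 56.
EDD 61, SPT 53, LPT 82, FIFO 56 → minimum 53.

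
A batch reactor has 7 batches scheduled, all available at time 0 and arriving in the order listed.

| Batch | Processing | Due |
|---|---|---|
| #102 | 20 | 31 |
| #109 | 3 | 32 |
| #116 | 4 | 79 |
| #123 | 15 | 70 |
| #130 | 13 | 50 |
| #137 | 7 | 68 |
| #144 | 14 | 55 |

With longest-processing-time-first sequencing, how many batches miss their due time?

LPT (decreasing processing time): #102 #123 #144 #130 #137 #116 #109.
#102: 0→20, due 31, tardiness 0
#123: 20→35, due 70, tardiness 0
#144: 35→49, due 55, tardiness 0
#130: 49→62, due 50, tardiness 12
#137: 62→69, due 68, tardiness 1
#116: 69→73, due 79, tardiness 0
#109: 73→76, due 32, tardiness 44
Late batches: 3.

3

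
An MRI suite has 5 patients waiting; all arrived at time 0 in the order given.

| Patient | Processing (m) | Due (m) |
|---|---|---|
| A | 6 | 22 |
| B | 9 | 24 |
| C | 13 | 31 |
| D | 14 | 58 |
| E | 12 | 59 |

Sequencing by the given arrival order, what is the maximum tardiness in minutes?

0

FIFO (arrival order): A B C D E.
A: 0→6, due 22, tardiness 0
B: 6→15, due 24, tardiness 0
C: 15→28, due 31, tardiness 0
D: 28→42, due 58, tardiness 0
E: 42→54, due 59, tardiness 0
Maximum = 0.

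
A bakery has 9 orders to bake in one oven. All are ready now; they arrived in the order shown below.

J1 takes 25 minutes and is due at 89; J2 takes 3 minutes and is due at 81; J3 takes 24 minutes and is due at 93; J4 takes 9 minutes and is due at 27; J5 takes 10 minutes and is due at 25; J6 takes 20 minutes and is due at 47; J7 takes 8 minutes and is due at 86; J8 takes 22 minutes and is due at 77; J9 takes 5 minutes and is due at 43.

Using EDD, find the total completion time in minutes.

EDD (increasing due date): J5 J4 J9 J6 J8 J2 J7 J1 J3.
J5: 0→10
J4: 10→19
J9: 19→24
J6: 24→44
J8: 44→66
J2: 66→69
J7: 69→77
J1: 77→102
J3: 102→126
Sum = 10+19+24+44+66+69+77+102+126 = 537.

537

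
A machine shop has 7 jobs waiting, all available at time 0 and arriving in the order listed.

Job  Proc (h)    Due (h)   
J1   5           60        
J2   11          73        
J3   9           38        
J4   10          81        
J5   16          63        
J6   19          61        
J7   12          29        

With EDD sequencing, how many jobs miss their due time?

EDD (increasing due date): J7 J3 J1 J6 J5 J2 J4.
J7: 0→12, due 29, tardiness 0
J3: 12→21, due 38, tardiness 0
J1: 21→26, due 60, tardiness 0
J6: 26→45, due 61, tardiness 0
J5: 45→61, due 63, tardiness 0
J2: 61→72, due 73, tardiness 0
J4: 72→82, due 81, tardiness 1
Late jobs: 1.

1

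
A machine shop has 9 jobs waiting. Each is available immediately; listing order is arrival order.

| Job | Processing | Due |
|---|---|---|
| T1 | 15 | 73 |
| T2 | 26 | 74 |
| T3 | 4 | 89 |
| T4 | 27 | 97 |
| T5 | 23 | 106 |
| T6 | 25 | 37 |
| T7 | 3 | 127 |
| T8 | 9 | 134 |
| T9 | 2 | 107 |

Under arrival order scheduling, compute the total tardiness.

FIFO (arrival order): T1 T2 T3 T4 T5 T6 T7 T8 T9.
T1: 0→15, due 73, tardiness 0
T2: 15→41, due 74, tardiness 0
T3: 41→45, due 89, tardiness 0
T4: 45→72, due 97, tardiness 0
T5: 72→95, due 106, tardiness 0
T6: 95→120, due 37, tardiness 83
T7: 120→123, due 127, tardiness 0
T8: 123→132, due 134, tardiness 0
T9: 132→134, due 107, tardiness 27
Sum = 0+0+0+0+0+83+0+0+27 = 110.

110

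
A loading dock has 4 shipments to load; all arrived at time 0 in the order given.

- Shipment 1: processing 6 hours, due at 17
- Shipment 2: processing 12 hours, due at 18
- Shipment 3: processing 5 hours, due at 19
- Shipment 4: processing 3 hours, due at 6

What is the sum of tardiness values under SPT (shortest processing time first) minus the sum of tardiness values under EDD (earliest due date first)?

-2

SPT (increasing processing time): Shipment 4 Shipment 3 Shipment 1 Shipment 2.
Shipment 4: 0→3, due 6, tardiness 0
Shipment 3: 3→8, due 19, tardiness 0
Shipment 1: 8→14, due 17, tardiness 0
Shipment 2: 14→26, due 18, tardiness 8
Sum = 0+0+0+8 = 8.
EDD (increasing due date): Shipment 4 Shipment 1 Shipment 2 Shipment 3.
Shipment 4: 0→3, due 6, tardiness 0
Shipment 1: 3→9, due 17, tardiness 0
Shipment 2: 9→21, due 18, tardiness 3
Shipment 3: 21→26, due 19, tardiness 7
Sum = 0+0+3+7 = 10.
Difference = 8 − 10 = -2.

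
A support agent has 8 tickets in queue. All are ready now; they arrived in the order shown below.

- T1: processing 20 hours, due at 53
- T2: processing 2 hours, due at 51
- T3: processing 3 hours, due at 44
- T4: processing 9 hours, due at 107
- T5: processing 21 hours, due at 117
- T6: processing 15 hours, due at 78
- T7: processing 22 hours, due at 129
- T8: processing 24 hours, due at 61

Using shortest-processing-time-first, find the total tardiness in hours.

SPT (increasing processing time): T2 T3 T4 T6 T1 T5 T7 T8.
T2: 0→2, due 51, tardiness 0
T3: 2→5, due 44, tardiness 0
T4: 5→14, due 107, tardiness 0
T6: 14→29, due 78, tardiness 0
T1: 29→49, due 53, tardiness 0
T5: 49→70, due 117, tardiness 0
T7: 70→92, due 129, tardiness 0
T8: 92→116, due 61, tardiness 55
Sum = 0+0+0+0+0+0+0+55 = 55.

55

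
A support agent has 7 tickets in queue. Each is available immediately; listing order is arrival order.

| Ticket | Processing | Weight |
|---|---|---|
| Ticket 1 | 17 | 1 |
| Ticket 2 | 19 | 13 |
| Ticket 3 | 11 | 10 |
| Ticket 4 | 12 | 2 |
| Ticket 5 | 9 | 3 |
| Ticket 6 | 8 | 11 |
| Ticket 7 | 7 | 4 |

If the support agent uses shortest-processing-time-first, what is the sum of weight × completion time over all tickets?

SPT (increasing processing time): Ticket 7 Ticket 6 Ticket 5 Ticket 3 Ticket 4 Ticket 1 Ticket 2.
Ticket 7: finishes 7, weight 4, w·C = 28
Ticket 6: finishes 15, weight 11, w·C = 165
Ticket 5: finishes 24, weight 3, w·C = 72
Ticket 3: finishes 35, weight 10, w·C = 350
Ticket 4: finishes 47, weight 2, w·C = 94
Ticket 1: finishes 64, weight 1, w·C = 64
Ticket 2: finishes 83, weight 13, w·C = 1079
Sum = 28+165+72+350+94+64+1079 = 1852.

1852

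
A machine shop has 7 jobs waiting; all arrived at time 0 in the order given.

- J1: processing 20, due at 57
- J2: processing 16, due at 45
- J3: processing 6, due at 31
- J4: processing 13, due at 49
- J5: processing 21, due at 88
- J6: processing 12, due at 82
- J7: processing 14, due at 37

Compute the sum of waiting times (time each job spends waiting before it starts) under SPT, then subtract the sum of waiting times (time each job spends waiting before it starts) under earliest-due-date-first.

-19

SPT (increasing processing time): J3 J6 J4 J7 J2 J1 J5.
J3: waits 0, runs 0→6
J6: waits 6, runs 6→18
J4: waits 18, runs 18→31
J7: waits 31, runs 31→45
J2: waits 45, runs 45→61
J1: waits 61, runs 61→81
J5: waits 81, runs 81→102
Sum = 0+6+18+31+45+61+81 = 242.
EDD (increasing due date): J3 J7 J2 J4 J1 J6 J5.
J3: waits 0, runs 0→6
J7: waits 6, runs 6→20
J2: waits 20, runs 20→36
J4: waits 36, runs 36→49
J1: waits 49, runs 49→69
J6: waits 69, runs 69→81
J5: waits 81, runs 81→102
Sum = 0+6+20+36+49+69+81 = 261.
Difference = 242 − 261 = -19.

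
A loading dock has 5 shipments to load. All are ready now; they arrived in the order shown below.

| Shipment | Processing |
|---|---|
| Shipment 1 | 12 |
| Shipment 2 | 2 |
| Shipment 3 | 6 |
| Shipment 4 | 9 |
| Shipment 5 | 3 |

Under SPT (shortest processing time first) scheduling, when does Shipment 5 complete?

SPT (increasing processing time): Shipment 2 Shipment 5 Shipment 3 Shipment 4 Shipment 1.
Shipment 2: 0→2
Shipment 5: 2→5

5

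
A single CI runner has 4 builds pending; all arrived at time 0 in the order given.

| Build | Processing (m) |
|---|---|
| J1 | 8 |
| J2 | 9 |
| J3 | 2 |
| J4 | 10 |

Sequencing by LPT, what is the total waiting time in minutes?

56

LPT (decreasing processing time): J4 J2 J1 J3.
J4: waits 0, runs 0→10
J2: waits 10, runs 10→19
J1: waits 19, runs 19→27
J3: waits 27, runs 27→29
Sum = 0+10+19+27 = 56.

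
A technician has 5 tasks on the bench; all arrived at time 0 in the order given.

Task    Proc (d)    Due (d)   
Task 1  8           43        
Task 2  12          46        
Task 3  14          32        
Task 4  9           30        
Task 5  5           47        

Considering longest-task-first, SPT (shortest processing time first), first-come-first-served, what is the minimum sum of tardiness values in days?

LPT (decreasing processing time): Task 3 Task 2 Task 4 Task 1 Task 5.
Task 3: 0→14, due 32, tardiness 0
Task 2: 14→26, due 46, tardiness 0
Task 4: 26→35, due 30, tardiness 5
Task 1: 35→43, due 43, tardiness 0
Task 5: 43→48, due 47, tardiness 1
Sum = 0+0+5+0+1 = 6.
SPT (increasing processing time): Task 5 Task 1 Task 4 Task 2 Task 3.
Task 5: 0→5, due 47, tardiness 0
Task 1: 5→13, due 43, tardiness 0
Task 4: 13→22, due 30, tardiness 0
Task 2: 22→34, due 46, tardiness 0
Task 3: 34→48, due 32, tardiness 16
Sum = 0+0+0+0+16 = 16.
FIFO (arrival order): Task 1 Task 2 Task 3 Task 4 Task 5.
Task 1: 0→8, due 43, tardiness 0
Task 2: 8→20, due 46, tardiness 0
Task 3: 20→34, due 32, tardiness 2
Task 4: 34→43, due 30, tardiness 13
Task 5: 43→48, due 47, tardiness 1
Sum = 0+0+2+13+1 = 16.
LPT 6, SPT 16, FIFO 16 → minimum 6.

6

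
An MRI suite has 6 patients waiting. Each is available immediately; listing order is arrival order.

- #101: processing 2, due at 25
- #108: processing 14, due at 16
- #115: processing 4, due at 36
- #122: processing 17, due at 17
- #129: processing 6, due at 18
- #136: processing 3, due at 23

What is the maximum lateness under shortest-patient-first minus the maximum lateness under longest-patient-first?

8

SPT (increasing processing time): #101 #136 #115 #129 #108 #122.
#101: 0→2, due 25, lateness -23
#136: 2→5, due 23, lateness -18
#115: 5→9, due 36, lateness -27
#129: 9→15, due 18, lateness -3
#108: 15→29, due 16, lateness 13
#122: 29→46, due 17, lateness 29
Maximum = 29.
LPT (decreasing processing time): #122 #108 #129 #115 #136 #101.
#122: 0→17, due 17, lateness 0
#108: 17→31, due 16, lateness 15
#129: 31→37, due 18, lateness 19
#115: 37→41, due 36, lateness 5
#136: 41→44, due 23, lateness 21
#101: 44→46, due 25, lateness 21
Maximum = 21.
Difference = 29 − 21 = 8.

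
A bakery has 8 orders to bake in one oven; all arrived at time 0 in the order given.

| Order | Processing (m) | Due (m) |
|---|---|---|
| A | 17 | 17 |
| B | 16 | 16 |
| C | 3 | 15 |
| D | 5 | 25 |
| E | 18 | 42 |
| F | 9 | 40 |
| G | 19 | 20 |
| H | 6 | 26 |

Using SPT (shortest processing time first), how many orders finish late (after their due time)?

SPT (increasing processing time): C D H F B A E G.
C: 0→3, due 15, tardiness 0
D: 3→8, due 25, tardiness 0
H: 8→14, due 26, tardiness 0
F: 14→23, due 40, tardiness 0
B: 23→39, due 16, tardiness 23
A: 39→56, due 17, tardiness 39
E: 56→74, due 42, tardiness 32
G: 74→93, due 20, tardiness 73
Late orders: 4.

4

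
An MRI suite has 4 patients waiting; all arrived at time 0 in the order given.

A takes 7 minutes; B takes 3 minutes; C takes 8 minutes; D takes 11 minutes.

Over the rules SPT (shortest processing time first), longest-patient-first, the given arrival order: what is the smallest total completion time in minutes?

60

SPT (increasing processing time): B A C D.
B: 0→3
A: 3→10
C: 10→18
D: 18→29
Sum = 3+10+18+29 = 60.
LPT (decreasing processing time): D C A B.
D: 0→11
C: 11→19
A: 19→26
B: 26→29
Sum = 11+19+26+29 = 85.
FIFO (arrival order): A B C D.
A: 0→7
B: 7→10
C: 10→18
D: 18→29
Sum = 7+10+18+29 = 64.
SPT 60, LPT 85, FIFO 64 → minimum 60.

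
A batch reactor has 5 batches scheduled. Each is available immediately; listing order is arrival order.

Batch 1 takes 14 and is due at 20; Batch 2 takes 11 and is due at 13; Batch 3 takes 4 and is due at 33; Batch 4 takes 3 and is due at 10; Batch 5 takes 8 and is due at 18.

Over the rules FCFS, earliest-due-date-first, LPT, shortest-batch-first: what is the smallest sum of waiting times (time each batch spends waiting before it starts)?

51

FIFO (arrival order): Batch 1 Batch 2 Batch 3 Batch 4 Batch 5.
Batch 1: waits 0, runs 0→14
Batch 2: waits 14, runs 14→25
Batch 3: waits 25, runs 25→29
Batch 4: waits 29, runs 29→32
Batch 5: waits 32, runs 32→40
Sum = 0+14+25+29+32 = 100.
EDD (increasing due date): Batch 4 Batch 2 Batch 5 Batch 1 Batch 3.
Batch 4: waits 0, runs 0→3
Batch 2: waits 3, runs 3→14
Batch 5: waits 14, runs 14→22
Batch 1: waits 22, runs 22→36
Batch 3: waits 36, runs 36→40
Sum = 0+3+14+22+36 = 75.
LPT (decreasing processing time): Batch 1 Batch 2 Batch 5 Batch 3 Batch 4.
Batch 1: waits 0, runs 0→14
Batch 2: waits 14, runs 14→25
Batch 5: waits 25, runs 25→33
Batch 3: waits 33, runs 33→37
Batch 4: waits 37, runs 37→40
Sum = 0+14+25+33+37 = 109.
SPT (increasing processing time): Batch 4 Batch 3 Batch 5 Batch 2 Batch 1.
Batch 4: waits 0, runs 0→3
Batch 3: waits 3, runs 3→7
Batch 5: waits 7, runs 7→15
Batch 2: waits 15, runs 15→26
Batch 1: waits 26, runs 26→40
Sum = 0+3+7+15+26 = 51.
FIFO 100, EDD 75, LPT 109, SPT 51 → minimum 51.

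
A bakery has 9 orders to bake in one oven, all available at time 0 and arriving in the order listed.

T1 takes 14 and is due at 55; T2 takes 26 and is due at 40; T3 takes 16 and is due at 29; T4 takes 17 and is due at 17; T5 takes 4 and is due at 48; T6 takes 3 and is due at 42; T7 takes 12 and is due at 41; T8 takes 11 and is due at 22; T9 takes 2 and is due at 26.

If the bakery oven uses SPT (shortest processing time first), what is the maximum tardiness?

SPT (increasing processing time): T9 T6 T5 T8 T7 T1 T3 T4 T2.
T9: 0→2, due 26, tardiness 0
T6: 2→5, due 42, tardiness 0
T5: 5→9, due 48, tardiness 0
T8: 9→20, due 22, tardiness 0
T7: 20→32, due 41, tardiness 0
T1: 32→46, due 55, tardiness 0
T3: 46→62, due 29, tardiness 33
T4: 62→79, due 17, tardiness 62
T2: 79→105, due 40, tardiness 65
Maximum = 65.

65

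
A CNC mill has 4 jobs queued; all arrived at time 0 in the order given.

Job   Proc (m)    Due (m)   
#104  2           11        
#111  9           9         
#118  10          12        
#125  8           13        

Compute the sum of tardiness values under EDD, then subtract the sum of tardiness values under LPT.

-17

EDD (increasing due date): #111 #104 #118 #125.
#111: 0→9, due 9, tardiness 0
#104: 9→11, due 11, tardiness 0
#118: 11→21, due 12, tardiness 9
#125: 21→29, due 13, tardiness 16
Sum = 0+0+9+16 = 25.
LPT (decreasing processing time): #118 #111 #125 #104.
#118: 0→10, due 12, tardiness 0
#111: 10→19, due 9, tardiness 10
#125: 19→27, due 13, tardiness 14
#104: 27→29, due 11, tardiness 18
Sum = 0+10+14+18 = 42.
Difference = 25 − 42 = -17.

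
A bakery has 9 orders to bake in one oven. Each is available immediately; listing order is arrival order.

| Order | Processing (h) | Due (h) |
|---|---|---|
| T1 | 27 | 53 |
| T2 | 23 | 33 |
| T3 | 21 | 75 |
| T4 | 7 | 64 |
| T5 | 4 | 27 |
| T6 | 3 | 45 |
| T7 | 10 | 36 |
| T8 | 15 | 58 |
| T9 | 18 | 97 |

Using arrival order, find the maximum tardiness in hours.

59

FIFO (arrival order): T1 T2 T3 T4 T5 T6 T7 T8 T9.
T1: 0→27, due 53, tardiness 0
T2: 27→50, due 33, tardiness 17
T3: 50→71, due 75, tardiness 0
T4: 71→78, due 64, tardiness 14
T5: 78→82, due 27, tardiness 55
T6: 82→85, due 45, tardiness 40
T7: 85→95, due 36, tardiness 59
T8: 95→110, due 58, tardiness 52
T9: 110→128, due 97, tardiness 31
Maximum = 59.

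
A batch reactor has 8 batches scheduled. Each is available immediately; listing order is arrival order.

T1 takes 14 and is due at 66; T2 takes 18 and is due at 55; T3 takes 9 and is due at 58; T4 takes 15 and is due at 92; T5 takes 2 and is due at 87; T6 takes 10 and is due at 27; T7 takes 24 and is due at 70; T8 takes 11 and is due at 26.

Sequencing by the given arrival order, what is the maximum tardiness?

FIFO (arrival order): T1 T2 T3 T4 T5 T6 T7 T8.
T1: 0→14, due 66, tardiness 0
T2: 14→32, due 55, tardiness 0
T3: 32→41, due 58, tardiness 0
T4: 41→56, due 92, tardiness 0
T5: 56→58, due 87, tardiness 0
T6: 58→68, due 27, tardiness 41
T7: 68→92, due 70, tardiness 22
T8: 92→103, due 26, tardiness 77
Maximum = 77.

77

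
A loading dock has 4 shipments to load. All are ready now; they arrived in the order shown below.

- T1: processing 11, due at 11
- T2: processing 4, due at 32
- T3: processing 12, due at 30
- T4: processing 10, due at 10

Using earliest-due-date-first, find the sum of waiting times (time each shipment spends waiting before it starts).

EDD (increasing due date): T4 T1 T3 T2.
T4: waits 0, runs 0→10
T1: waits 10, runs 10→21
T3: waits 21, runs 21→33
T2: waits 33, runs 33→37
Sum = 0+10+21+33 = 64.

64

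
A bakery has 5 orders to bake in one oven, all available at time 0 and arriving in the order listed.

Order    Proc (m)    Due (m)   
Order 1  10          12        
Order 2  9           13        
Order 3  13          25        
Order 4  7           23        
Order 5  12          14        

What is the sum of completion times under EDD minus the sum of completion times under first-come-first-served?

-2

EDD (increasing due date): Order 1 Order 2 Order 5 Order 4 Order 3.
Order 1: 0→10
Order 2: 10→19
Order 5: 19→31
Order 4: 31→38
Order 3: 38→51
Sum = 10+19+31+38+51 = 149.
FIFO (arrival order): Order 1 Order 2 Order 3 Order 4 Order 5.
Order 1: 0→10
Order 2: 10→19
Order 3: 19→32
Order 4: 32→39
Order 5: 39→51
Sum = 10+19+32+39+51 = 151.
Difference = 149 − 151 = -2.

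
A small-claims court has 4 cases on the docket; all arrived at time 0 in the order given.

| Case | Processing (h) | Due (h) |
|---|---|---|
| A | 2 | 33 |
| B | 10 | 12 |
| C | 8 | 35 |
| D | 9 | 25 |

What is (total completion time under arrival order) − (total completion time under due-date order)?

-16

FIFO (arrival order): A B C D.
A: 0→2
B: 2→12
C: 12→20
D: 20→29
Sum = 2+12+20+29 = 63.
EDD (increasing due date): B D A C.
B: 0→10
D: 10→19
A: 19→21
C: 21→29
Sum = 10+19+21+29 = 79.
Difference = 63 − 79 = -16.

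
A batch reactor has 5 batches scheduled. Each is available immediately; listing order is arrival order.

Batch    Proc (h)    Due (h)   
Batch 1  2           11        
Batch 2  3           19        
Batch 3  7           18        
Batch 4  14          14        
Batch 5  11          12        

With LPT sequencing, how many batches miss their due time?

4

LPT (decreasing processing time): Batch 4 Batch 5 Batch 3 Batch 2 Batch 1.
Batch 4: 0→14, due 14, tardiness 0
Batch 5: 14→25, due 12, tardiness 13
Batch 3: 25→32, due 18, tardiness 14
Batch 2: 32→35, due 19, tardiness 16
Batch 1: 35→37, due 11, tardiness 26
Late batches: 4.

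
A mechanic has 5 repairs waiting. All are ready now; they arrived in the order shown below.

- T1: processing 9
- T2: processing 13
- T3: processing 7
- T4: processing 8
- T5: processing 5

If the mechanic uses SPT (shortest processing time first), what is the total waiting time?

66

SPT (increasing processing time): T5 T3 T4 T1 T2.
T5: waits 0, runs 0→5
T3: waits 5, runs 5→12
T4: waits 12, runs 12→20
T1: waits 20, runs 20→29
T2: waits 29, runs 29→42
Sum = 0+5+12+20+29 = 66.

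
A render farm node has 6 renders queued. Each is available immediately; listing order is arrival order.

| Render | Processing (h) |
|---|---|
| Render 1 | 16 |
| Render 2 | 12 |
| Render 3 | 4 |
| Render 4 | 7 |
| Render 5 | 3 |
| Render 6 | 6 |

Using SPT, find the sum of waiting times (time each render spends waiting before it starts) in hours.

75

SPT (increasing processing time): Render 5 Render 3 Render 6 Render 4 Render 2 Render 1.
Render 5: waits 0, runs 0→3
Render 3: waits 3, runs 3→7
Render 6: waits 7, runs 7→13
Render 4: waits 13, runs 13→20
Render 2: waits 20, runs 20→32
Render 1: waits 32, runs 32→48
Sum = 0+3+7+13+20+32 = 75.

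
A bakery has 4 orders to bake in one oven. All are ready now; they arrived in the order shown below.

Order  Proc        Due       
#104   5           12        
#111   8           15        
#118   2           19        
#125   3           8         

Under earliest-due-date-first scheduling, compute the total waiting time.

EDD (increasing due date): #125 #104 #111 #118.
#125: waits 0, runs 0→3
#104: waits 3, runs 3→8
#111: waits 8, runs 8→16
#118: waits 16, runs 16→18
Sum = 0+3+8+16 = 27.

27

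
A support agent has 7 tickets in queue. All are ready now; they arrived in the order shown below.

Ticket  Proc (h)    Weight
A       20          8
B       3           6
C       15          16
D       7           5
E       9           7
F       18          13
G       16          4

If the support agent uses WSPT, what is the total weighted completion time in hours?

2268

WSPT (decreasing weight/processing-time ratio): B C E F D A G.
B: finishes 3, weight 6, w·C = 18
C: finishes 18, weight 16, w·C = 288
E: finishes 27, weight 7, w·C = 189
F: finishes 45, weight 13, w·C = 585
D: finishes 52, weight 5, w·C = 260
A: finishes 72, weight 8, w·C = 576
G: finishes 88, weight 4, w·C = 352
Sum = 18+288+189+585+260+576+352 = 2268.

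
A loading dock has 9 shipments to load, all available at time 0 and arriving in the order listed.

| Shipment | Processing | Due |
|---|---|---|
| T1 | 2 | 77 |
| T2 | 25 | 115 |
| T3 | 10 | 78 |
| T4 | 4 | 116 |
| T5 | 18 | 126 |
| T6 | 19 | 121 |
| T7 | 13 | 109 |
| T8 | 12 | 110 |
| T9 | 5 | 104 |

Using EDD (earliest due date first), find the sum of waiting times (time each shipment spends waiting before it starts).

EDD (increasing due date): T1 T3 T9 T7 T8 T2 T4 T6 T5.
T1: waits 0, runs 0→2
T3: waits 2, runs 2→12
T9: waits 12, runs 12→17
T7: waits 17, runs 17→30
T8: waits 30, runs 30→42
T2: waits 42, runs 42→67
T4: waits 67, runs 67→71
T6: waits 71, runs 71→90
T5: waits 90, runs 90→108
Sum = 0+2+12+17+30+42+67+71+90 = 331.

331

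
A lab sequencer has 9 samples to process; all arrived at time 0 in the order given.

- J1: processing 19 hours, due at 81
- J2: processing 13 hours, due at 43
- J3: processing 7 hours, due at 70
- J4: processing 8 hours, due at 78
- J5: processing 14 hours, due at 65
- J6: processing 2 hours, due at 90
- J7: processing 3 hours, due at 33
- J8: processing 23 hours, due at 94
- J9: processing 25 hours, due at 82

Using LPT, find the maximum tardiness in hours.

LPT (decreasing processing time): J9 J8 J1 J5 J2 J4 J3 J7 J6.
J9: 0→25, due 82, tardiness 0
J8: 25→48, due 94, tardiness 0
J1: 48→67, due 81, tardiness 0
J5: 67→81, due 65, tardiness 16
J2: 81→94, due 43, tardiness 51
J4: 94→102, due 78, tardiness 24
J3: 102→109, due 70, tardiness 39
J7: 109→112, due 33, tardiness 79
J6: 112→114, due 90, tardiness 24
Maximum = 79.

79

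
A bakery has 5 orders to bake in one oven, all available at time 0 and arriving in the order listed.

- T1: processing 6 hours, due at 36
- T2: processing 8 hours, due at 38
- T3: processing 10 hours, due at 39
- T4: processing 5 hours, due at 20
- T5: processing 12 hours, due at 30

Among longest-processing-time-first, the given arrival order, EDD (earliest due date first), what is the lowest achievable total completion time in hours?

LPT (decreasing processing time): T5 T3 T2 T1 T4.
T5: 0→12
T3: 12→22
T2: 22→30
T1: 30→36
T4: 36→41
Sum = 12+22+30+36+41 = 141.
FIFO (arrival order): T1 T2 T3 T4 T5.
T1: 0→6
T2: 6→14
T3: 14→24
T4: 24→29
T5: 29→41
Sum = 6+14+24+29+41 = 114.
EDD (increasing due date): T4 T5 T1 T2 T3.
T4: 0→5
T5: 5→17
T1: 17→23
T2: 23→31
T3: 31→41
Sum = 5+17+23+31+41 = 117.
LPT 141, FIFO 114, EDD 117 → minimum 114.

114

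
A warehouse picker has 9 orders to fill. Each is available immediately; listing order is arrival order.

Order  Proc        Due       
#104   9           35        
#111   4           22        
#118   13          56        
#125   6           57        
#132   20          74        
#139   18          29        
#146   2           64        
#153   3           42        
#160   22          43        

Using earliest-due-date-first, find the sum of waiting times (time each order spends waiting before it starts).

368

EDD (increasing due date): #111 #139 #104 #153 #160 #118 #125 #146 #132.
#111: waits 0, runs 0→4
#139: waits 4, runs 4→22
#104: waits 22, runs 22→31
#153: waits 31, runs 31→34
#160: waits 34, runs 34→56
#118: waits 56, runs 56→69
#125: waits 69, runs 69→75
#146: waits 75, runs 75→77
#132: waits 77, runs 77→97
Sum = 0+4+22+31+34+56+69+75+77 = 368.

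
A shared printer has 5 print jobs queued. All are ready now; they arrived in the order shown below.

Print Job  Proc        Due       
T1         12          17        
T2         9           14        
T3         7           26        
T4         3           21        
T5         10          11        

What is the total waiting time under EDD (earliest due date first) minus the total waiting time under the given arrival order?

2

EDD (increasing due date): T5 T2 T1 T4 T3.
T5: waits 0, runs 0→10
T2: waits 10, runs 10→19
T1: waits 19, runs 19→31
T4: waits 31, runs 31→34
T3: waits 34, runs 34→41
Sum = 0+10+19+31+34 = 94.
FIFO (arrival order): T1 T2 T3 T4 T5.
T1: waits 0, runs 0→12
T2: waits 12, runs 12→21
T3: waits 21, runs 21→28
T4: waits 28, runs 28→31
T5: waits 31, runs 31→41
Sum = 0+12+21+28+31 = 92.
Difference = 94 − 92 = 2.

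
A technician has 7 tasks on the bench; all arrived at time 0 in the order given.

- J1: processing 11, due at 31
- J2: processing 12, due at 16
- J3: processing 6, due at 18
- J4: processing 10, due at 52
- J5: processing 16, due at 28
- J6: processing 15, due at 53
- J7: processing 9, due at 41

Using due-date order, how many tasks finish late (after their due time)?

EDD (increasing due date): J2 J3 J5 J1 J7 J4 J6.
J2: 0→12, due 16, tardiness 0
J3: 12→18, due 18, tardiness 0
J5: 18→34, due 28, tardiness 6
J1: 34→45, due 31, tardiness 14
J7: 45→54, due 41, tardiness 13
J4: 54→64, due 52, tardiness 12
J6: 64→79, due 53, tardiness 26
Late tasks: 5.

5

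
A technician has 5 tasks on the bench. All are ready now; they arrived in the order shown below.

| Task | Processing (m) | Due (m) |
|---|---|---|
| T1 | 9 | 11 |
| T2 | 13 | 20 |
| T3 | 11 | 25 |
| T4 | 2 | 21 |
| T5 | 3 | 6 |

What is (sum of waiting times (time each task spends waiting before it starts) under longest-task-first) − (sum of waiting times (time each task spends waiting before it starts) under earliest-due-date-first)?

LPT (decreasing processing time): T2 T3 T1 T5 T4.
T2: waits 0, runs 0→13
T3: waits 13, runs 13→24
T1: waits 24, runs 24→33
T5: waits 33, runs 33→36
T4: waits 36, runs 36→38
Sum = 0+13+24+33+36 = 106.
EDD (increasing due date): T5 T1 T2 T4 T3.
T5: waits 0, runs 0→3
T1: waits 3, runs 3→12
T2: waits 12, runs 12→25
T4: waits 25, runs 25→27
T3: waits 27, runs 27→38
Sum = 0+3+12+25+27 = 67.
Difference = 106 − 67 = 39.

39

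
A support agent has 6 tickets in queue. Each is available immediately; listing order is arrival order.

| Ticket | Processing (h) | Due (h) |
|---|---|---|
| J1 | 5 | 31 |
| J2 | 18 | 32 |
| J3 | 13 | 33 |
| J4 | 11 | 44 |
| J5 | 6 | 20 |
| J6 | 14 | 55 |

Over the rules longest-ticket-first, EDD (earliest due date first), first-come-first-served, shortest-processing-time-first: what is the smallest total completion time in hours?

LPT (decreasing processing time): J2 J6 J3 J4 J5 J1.
J2: 0→18
J6: 18→32
J3: 32→45
J4: 45→56
J5: 56→62
J1: 62→67
Sum = 18+32+45+56+62+67 = 280.
EDD (increasing due date): J5 J1 J2 J3 J4 J6.
J5: 0→6
J1: 6→11
J2: 11→29
J3: 29→42
J4: 42→53
J6: 53→67
Sum = 6+11+29+42+53+67 = 208.
FIFO (arrival order): J1 J2 J3 J4 J5 J6.
J1: 0→5
J2: 5→23
J3: 23→36
J4: 36→47
J5: 47→53
J6: 53→67
Sum = 5+23+36+47+53+67 = 231.
SPT (increasing processing time): J1 J5 J4 J3 J6 J2.
J1: 0→5
J5: 5→11
J4: 11→22
J3: 22→35
J6: 35→49
J2: 49→67
Sum = 5+11+22+35+49+67 = 189.
LPT 280, EDD 208, FIFO 231, SPT 189 → minimum 189.

189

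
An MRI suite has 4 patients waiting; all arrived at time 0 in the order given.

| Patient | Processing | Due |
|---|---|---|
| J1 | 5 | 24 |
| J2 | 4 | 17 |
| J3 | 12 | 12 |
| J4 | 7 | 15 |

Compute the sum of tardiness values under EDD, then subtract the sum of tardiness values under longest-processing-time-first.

EDD (increasing due date): J3 J4 J2 J1.
J3: 0→12, due 12, tardiness 0
J4: 12→19, due 15, tardiness 4
J2: 19→23, due 17, tardiness 6
J1: 23→28, due 24, tardiness 4
Sum = 0+4+6+4 = 14.
LPT (decreasing processing time): J3 J4 J1 J2.
J3: 0→12, due 12, tardiness 0
J4: 12→19, due 15, tardiness 4
J1: 19→24, due 24, tardiness 0
J2: 24→28, due 17, tardiness 11
Sum = 0+4+0+11 = 15.
Difference = 14 − 15 = -1.

-1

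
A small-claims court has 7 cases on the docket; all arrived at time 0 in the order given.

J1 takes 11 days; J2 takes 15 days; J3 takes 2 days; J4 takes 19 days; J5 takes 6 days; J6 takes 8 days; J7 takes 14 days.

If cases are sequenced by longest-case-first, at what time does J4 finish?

LPT (decreasing processing time): J4 J2 J7 J1 J6 J5 J3.
J4: 0→19

19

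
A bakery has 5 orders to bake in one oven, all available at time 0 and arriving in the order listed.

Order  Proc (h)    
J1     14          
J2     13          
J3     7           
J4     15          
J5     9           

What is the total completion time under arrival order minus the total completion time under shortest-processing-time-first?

29

FIFO (arrival order): J1 J2 J3 J4 J5.
J1: 0→14
J2: 14→27
J3: 27→34
J4: 34→49
J5: 49→58
Sum = 14+27+34+49+58 = 182.
SPT (increasing processing time): J3 J5 J2 J1 J4.
J3: 0→7
J5: 7→16
J2: 16→29
J1: 29→43
J4: 43→58
Sum = 7+16+29+43+58 = 153.
Difference = 182 − 153 = 29.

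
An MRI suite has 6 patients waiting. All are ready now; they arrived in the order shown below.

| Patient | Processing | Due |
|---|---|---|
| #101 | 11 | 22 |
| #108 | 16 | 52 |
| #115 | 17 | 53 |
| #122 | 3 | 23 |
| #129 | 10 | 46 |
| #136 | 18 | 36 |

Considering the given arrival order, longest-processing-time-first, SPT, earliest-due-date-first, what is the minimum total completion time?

FIFO (arrival order): #101 #108 #115 #122 #129 #136.
#101: 0→11
#108: 11→27
#115: 27→44
#122: 44→47
#129: 47→57
#136: 57→75
Sum = 11+27+44+47+57+75 = 261.
LPT (decreasing processing time): #136 #115 #108 #101 #129 #122.
#136: 0→18
#115: 18→35
#108: 35→51
#101: 51→62
#129: 62→72
#122: 72→75
Sum = 18+35+51+62+72+75 = 313.
SPT (increasing processing time): #122 #129 #101 #108 #115 #136.
#122: 0→3
#129: 3→13
#101: 13→24
#108: 24→40
#115: 40→57
#136: 57→75
Sum = 3+13+24+40+57+75 = 212.
EDD (increasing due date): #101 #122 #136 #129 #108 #115.
#101: 0→11
#122: 11→14
#136: 14→32
#129: 32→42
#108: 42→58
#115: 58→75
Sum = 11+14+32+42+58+75 = 232.
FIFO 261, LPT 313, SPT 212, EDD 232 → minimum 212.

212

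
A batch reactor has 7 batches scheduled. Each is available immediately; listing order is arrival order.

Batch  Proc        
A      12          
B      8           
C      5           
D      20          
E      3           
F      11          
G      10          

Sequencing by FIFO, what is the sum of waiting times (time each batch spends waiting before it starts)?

209

FIFO (arrival order): A B C D E F G.
A: waits 0, runs 0→12
B: waits 12, runs 12→20
C: waits 20, runs 20→25
D: waits 25, runs 25→45
E: waits 45, runs 45→48
F: waits 48, runs 48→59
G: waits 59, runs 59→69
Sum = 0+12+20+25+45+48+59 = 209.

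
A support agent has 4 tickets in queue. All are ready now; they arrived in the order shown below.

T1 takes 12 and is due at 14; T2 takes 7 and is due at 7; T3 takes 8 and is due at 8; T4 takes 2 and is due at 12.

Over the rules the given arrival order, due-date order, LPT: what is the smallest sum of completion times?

FIFO (arrival order): T1 T2 T3 T4.
T1: 0→12
T2: 12→19
T3: 19→27
T4: 27→29
Sum = 12+19+27+29 = 87.
EDD (increasing due date): T2 T3 T4 T1.
T2: 0→7
T3: 7→15
T4: 15→17
T1: 17→29
Sum = 7+15+17+29 = 68.
LPT (decreasing processing time): T1 T3 T2 T4.
T1: 0→12
T3: 12→20
T2: 20→27
T4: 27→29
Sum = 12+20+27+29 = 88.
FIFO 87, EDD 68, LPT 88 → minimum 68.

68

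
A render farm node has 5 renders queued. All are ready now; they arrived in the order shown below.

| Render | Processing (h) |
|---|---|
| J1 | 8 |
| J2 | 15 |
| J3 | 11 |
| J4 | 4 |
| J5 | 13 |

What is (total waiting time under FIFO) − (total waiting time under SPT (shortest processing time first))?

FIFO (arrival order): J1 J2 J3 J4 J5.
J1: waits 0, runs 0→8
J2: waits 8, runs 8→23
J3: waits 23, runs 23→34
J4: waits 34, runs 34→38
J5: waits 38, runs 38→51
Sum = 0+8+23+34+38 = 103.
SPT (increasing processing time): J4 J1 J3 J5 J2.
J4: waits 0, runs 0→4
J1: waits 4, runs 4→12
J3: waits 12, runs 12→23
J5: waits 23, runs 23→36
J2: waits 36, runs 36→51
Sum = 0+4+12+23+36 = 75.
Difference = 103 − 75 = 28.

28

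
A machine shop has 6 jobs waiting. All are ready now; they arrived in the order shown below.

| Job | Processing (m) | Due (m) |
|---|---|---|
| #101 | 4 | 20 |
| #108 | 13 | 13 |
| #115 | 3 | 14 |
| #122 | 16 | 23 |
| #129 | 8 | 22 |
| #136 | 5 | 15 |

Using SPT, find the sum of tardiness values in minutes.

46

SPT (increasing processing time): #115 #101 #136 #129 #108 #122.
#115: 0→3, due 14, tardiness 0
#101: 3→7, due 20, tardiness 0
#136: 7→12, due 15, tardiness 0
#129: 12→20, due 22, tardiness 0
#108: 20→33, due 13, tardiness 20
#122: 33→49, due 23, tardiness 26
Sum = 0+0+0+0+20+26 = 46.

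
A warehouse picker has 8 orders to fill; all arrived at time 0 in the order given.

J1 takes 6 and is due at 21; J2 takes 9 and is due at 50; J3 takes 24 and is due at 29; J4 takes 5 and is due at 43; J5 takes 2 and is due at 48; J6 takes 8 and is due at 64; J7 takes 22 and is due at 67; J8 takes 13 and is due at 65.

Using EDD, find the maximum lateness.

EDD (increasing due date): J1 J3 J4 J5 J2 J6 J8 J7.
J1: 0→6, due 21, lateness -15
J3: 6→30, due 29, lateness 1
J4: 30→35, due 43, lateness -8
J5: 35→37, due 48, lateness -11
J2: 37→46, due 50, lateness -4
J6: 46→54, due 64, lateness -10
J8: 54→67, due 65, lateness 2
J7: 67→89, due 67, lateness 22
Maximum = 22.

22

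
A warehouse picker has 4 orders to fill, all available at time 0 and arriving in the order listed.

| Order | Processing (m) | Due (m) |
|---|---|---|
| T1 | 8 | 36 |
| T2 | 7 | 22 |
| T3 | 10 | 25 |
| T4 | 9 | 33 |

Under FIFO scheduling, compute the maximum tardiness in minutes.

1

FIFO (arrival order): T1 T2 T3 T4.
T1: 0→8, due 36, tardiness 0
T2: 8→15, due 22, tardiness 0
T3: 15→25, due 25, tardiness 0
T4: 25→34, due 33, tardiness 1
Maximum = 1.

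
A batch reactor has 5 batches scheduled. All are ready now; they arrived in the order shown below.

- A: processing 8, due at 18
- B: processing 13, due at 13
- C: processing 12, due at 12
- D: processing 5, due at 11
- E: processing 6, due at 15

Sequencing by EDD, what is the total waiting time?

EDD (increasing due date): D C B E A.
D: waits 0, runs 0→5
C: waits 5, runs 5→17
B: waits 17, runs 17→30
E: waits 30, runs 30→36
A: waits 36, runs 36→44
Sum = 0+5+17+30+36 = 88.

88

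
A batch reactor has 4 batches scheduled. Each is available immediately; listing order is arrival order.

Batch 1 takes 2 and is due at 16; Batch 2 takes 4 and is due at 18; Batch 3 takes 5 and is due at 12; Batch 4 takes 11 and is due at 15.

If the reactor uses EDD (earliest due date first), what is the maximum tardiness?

EDD (increasing due date): Batch 3 Batch 4 Batch 1 Batch 2.
Batch 3: 0→5, due 12, tardiness 0
Batch 4: 5→16, due 15, tardiness 1
Batch 1: 16→18, due 16, tardiness 2
Batch 2: 18→22, due 18, tardiness 4
Maximum = 4.

4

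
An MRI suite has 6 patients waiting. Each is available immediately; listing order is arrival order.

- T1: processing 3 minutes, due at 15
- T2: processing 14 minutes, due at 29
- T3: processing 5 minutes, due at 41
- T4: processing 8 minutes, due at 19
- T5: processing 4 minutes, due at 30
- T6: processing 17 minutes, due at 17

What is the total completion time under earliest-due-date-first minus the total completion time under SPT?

EDD (increasing due date): T1 T6 T4 T2 T5 T3.
T1: 0→3
T6: 3→20
T4: 20→28
T2: 28→42
T5: 42→46
T3: 46→51
Sum = 3+20+28+42+46+51 = 190.
SPT (increasing processing time): T1 T5 T3 T4 T2 T6.
T1: 0→3
T5: 3→7
T3: 7→12
T4: 12→20
T2: 20→34
T6: 34→51
Sum = 3+7+12+20+34+51 = 127.
Difference = 190 − 127 = 63.

63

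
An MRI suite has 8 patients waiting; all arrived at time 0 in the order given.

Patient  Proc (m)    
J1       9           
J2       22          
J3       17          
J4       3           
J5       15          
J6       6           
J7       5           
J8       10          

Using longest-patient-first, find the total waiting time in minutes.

LPT (decreasing processing time): J2 J3 J5 J8 J1 J6 J7 J4.
J2: waits 0, runs 0→22
J3: waits 22, runs 22→39
J5: waits 39, runs 39→54
J8: waits 54, runs 54→64
J1: waits 64, runs 64→73
J6: waits 73, runs 73→79
J7: waits 79, runs 79→84
J4: waits 84, runs 84→87
Sum = 0+22+39+54+64+73+79+84 = 415.

415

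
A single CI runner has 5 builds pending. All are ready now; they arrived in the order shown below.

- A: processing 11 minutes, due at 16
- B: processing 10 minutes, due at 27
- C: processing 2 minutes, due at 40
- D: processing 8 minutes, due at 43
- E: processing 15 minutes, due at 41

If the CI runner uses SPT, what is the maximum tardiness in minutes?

15

SPT (increasing processing time): C D B A E.
C: 0→2, due 40, tardiness 0
D: 2→10, due 43, tardiness 0
B: 10→20, due 27, tardiness 0
A: 20→31, due 16, tardiness 15
E: 31→46, due 41, tardiness 5
Maximum = 15.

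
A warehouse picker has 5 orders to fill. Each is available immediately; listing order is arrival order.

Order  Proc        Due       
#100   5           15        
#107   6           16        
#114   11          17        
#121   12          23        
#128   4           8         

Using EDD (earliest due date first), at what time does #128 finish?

4

EDD (increasing due date): #128 #100 #107 #114 #121.
#128: 0→4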